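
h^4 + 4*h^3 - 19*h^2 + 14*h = h*(h - 2)*(h - 1)*(h + 7)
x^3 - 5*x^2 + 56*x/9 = x*(x - 8/3)*(x - 7/3)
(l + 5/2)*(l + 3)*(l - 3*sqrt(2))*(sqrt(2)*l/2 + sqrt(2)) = sqrt(2)*l^4/2 - 3*l^3 + 15*sqrt(2)*l^3/4 - 45*l^2/2 + 37*sqrt(2)*l^2/4 - 111*l/2 + 15*sqrt(2)*l/2 - 45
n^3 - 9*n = n*(n - 3)*(n + 3)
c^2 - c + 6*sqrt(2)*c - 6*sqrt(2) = (c - 1)*(c + 6*sqrt(2))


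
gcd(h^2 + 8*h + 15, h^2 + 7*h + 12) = h + 3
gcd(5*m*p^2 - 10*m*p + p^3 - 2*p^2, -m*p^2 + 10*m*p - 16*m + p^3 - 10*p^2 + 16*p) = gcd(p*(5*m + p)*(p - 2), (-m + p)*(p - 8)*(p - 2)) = p - 2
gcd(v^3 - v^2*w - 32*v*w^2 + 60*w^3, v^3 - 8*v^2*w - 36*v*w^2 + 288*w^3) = v + 6*w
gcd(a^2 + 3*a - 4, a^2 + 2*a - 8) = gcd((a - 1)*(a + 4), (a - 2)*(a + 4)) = a + 4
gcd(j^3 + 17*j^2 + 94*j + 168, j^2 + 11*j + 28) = j^2 + 11*j + 28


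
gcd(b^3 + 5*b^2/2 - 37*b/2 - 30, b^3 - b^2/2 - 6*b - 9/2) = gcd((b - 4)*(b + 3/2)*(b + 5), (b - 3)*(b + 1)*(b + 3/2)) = b + 3/2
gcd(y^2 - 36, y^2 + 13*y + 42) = y + 6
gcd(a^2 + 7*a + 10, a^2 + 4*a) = 1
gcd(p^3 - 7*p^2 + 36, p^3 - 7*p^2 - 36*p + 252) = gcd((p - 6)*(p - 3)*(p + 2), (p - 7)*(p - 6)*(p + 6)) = p - 6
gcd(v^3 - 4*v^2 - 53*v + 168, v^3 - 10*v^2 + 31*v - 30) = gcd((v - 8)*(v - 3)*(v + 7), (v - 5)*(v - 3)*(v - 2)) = v - 3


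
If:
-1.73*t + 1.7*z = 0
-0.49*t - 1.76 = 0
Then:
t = -3.59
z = -3.66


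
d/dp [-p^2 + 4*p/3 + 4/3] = 4/3 - 2*p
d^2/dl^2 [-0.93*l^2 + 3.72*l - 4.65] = -1.86000000000000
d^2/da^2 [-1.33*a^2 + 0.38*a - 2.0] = -2.66000000000000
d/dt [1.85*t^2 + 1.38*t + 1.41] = 3.7*t + 1.38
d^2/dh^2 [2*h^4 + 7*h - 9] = 24*h^2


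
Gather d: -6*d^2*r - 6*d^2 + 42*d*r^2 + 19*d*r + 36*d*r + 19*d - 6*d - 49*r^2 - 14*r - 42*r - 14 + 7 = d^2*(-6*r - 6) + d*(42*r^2 + 55*r + 13) - 49*r^2 - 56*r - 7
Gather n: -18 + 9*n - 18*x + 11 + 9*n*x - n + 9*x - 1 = n*(9*x + 8) - 9*x - 8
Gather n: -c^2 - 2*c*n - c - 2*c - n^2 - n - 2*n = -c^2 - 3*c - n^2 + n*(-2*c - 3)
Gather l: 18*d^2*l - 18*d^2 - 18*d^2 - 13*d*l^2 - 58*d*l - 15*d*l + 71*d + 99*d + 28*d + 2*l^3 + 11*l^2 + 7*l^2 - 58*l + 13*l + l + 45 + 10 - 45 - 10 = -36*d^2 + 198*d + 2*l^3 + l^2*(18 - 13*d) + l*(18*d^2 - 73*d - 44)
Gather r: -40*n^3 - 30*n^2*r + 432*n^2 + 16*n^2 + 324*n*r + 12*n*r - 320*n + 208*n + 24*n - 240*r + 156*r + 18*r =-40*n^3 + 448*n^2 - 88*n + r*(-30*n^2 + 336*n - 66)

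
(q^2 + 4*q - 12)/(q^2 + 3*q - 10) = (q + 6)/(q + 5)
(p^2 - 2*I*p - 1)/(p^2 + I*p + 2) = (p - I)/(p + 2*I)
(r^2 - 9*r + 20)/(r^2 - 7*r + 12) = (r - 5)/(r - 3)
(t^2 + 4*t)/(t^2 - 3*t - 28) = t/(t - 7)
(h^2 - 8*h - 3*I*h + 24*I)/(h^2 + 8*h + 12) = (h^2 - 8*h - 3*I*h + 24*I)/(h^2 + 8*h + 12)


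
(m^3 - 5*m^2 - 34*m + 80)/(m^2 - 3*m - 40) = m - 2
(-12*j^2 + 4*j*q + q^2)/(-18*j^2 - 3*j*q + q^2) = (12*j^2 - 4*j*q - q^2)/(18*j^2 + 3*j*q - q^2)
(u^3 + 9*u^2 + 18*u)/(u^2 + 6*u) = u + 3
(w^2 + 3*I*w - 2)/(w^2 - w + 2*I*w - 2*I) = (w + I)/(w - 1)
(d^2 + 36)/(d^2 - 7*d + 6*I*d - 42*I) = (d - 6*I)/(d - 7)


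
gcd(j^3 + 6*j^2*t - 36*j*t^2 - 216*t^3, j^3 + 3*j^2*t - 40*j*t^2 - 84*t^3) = -j + 6*t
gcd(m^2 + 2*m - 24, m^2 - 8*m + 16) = m - 4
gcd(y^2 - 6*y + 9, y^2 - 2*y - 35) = 1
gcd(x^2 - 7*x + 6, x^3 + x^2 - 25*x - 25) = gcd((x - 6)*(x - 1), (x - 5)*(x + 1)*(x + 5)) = 1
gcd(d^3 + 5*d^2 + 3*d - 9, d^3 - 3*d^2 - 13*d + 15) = d^2 + 2*d - 3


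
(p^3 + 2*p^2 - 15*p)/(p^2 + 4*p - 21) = p*(p + 5)/(p + 7)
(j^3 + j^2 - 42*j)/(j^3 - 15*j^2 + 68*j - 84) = j*(j + 7)/(j^2 - 9*j + 14)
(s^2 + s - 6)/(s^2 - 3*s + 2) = (s + 3)/(s - 1)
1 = 1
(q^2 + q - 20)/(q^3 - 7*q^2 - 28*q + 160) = 1/(q - 8)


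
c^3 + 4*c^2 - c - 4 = (c - 1)*(c + 1)*(c + 4)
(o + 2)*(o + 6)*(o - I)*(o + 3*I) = o^4 + 8*o^3 + 2*I*o^3 + 15*o^2 + 16*I*o^2 + 24*o + 24*I*o + 36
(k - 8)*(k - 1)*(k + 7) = k^3 - 2*k^2 - 55*k + 56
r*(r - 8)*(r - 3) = r^3 - 11*r^2 + 24*r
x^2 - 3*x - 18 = (x - 6)*(x + 3)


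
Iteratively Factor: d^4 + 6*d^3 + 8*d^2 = (d + 4)*(d^3 + 2*d^2) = (d + 2)*(d + 4)*(d^2) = d*(d + 2)*(d + 4)*(d)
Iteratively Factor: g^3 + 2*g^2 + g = (g + 1)*(g^2 + g) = g*(g + 1)*(g + 1)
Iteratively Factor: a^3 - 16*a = (a - 4)*(a^2 + 4*a) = (a - 4)*(a + 4)*(a)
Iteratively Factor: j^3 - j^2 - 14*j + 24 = (j - 2)*(j^2 + j - 12) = (j - 3)*(j - 2)*(j + 4)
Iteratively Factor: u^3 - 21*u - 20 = (u + 1)*(u^2 - u - 20) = (u + 1)*(u + 4)*(u - 5)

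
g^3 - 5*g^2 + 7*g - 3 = (g - 3)*(g - 1)^2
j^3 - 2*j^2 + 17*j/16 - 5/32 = (j - 5/4)*(j - 1/2)*(j - 1/4)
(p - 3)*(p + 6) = p^2 + 3*p - 18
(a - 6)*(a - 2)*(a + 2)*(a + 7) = a^4 + a^3 - 46*a^2 - 4*a + 168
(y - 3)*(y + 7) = y^2 + 4*y - 21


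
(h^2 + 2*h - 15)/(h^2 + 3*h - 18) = (h + 5)/(h + 6)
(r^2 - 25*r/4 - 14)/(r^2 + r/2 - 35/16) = 4*(r - 8)/(4*r - 5)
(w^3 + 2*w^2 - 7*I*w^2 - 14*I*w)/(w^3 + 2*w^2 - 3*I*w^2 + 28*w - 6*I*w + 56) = w/(w + 4*I)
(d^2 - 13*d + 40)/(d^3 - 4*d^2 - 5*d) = (d - 8)/(d*(d + 1))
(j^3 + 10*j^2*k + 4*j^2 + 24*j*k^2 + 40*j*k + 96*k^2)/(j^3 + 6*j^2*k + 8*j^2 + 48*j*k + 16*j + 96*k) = (j + 4*k)/(j + 4)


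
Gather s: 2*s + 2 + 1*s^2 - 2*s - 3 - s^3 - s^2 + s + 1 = -s^3 + s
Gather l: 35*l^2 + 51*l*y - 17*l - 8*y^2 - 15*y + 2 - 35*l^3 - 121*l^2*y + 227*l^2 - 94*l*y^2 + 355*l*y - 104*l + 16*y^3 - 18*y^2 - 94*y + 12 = -35*l^3 + l^2*(262 - 121*y) + l*(-94*y^2 + 406*y - 121) + 16*y^3 - 26*y^2 - 109*y + 14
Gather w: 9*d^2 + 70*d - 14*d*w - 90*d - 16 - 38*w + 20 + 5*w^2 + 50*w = 9*d^2 - 20*d + 5*w^2 + w*(12 - 14*d) + 4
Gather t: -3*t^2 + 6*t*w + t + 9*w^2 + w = -3*t^2 + t*(6*w + 1) + 9*w^2 + w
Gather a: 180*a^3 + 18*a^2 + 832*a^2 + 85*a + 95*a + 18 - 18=180*a^3 + 850*a^2 + 180*a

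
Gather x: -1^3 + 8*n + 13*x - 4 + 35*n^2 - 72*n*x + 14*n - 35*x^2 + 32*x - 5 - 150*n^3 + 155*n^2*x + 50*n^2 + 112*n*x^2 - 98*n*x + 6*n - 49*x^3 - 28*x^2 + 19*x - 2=-150*n^3 + 85*n^2 + 28*n - 49*x^3 + x^2*(112*n - 63) + x*(155*n^2 - 170*n + 64) - 12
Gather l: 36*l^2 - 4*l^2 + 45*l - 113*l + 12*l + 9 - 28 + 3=32*l^2 - 56*l - 16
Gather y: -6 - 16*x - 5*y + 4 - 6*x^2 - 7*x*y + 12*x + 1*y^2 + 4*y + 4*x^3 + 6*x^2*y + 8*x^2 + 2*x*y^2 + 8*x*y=4*x^3 + 2*x^2 - 4*x + y^2*(2*x + 1) + y*(6*x^2 + x - 1) - 2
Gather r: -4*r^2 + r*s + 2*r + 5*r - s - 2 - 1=-4*r^2 + r*(s + 7) - s - 3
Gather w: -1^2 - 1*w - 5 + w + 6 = 0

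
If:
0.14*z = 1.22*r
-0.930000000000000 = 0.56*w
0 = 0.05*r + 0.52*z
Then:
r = 0.00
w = -1.66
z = 0.00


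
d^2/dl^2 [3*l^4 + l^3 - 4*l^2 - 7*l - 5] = 36*l^2 + 6*l - 8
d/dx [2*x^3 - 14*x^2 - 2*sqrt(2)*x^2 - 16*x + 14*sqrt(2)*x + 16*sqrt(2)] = 6*x^2 - 28*x - 4*sqrt(2)*x - 16 + 14*sqrt(2)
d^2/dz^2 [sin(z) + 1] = -sin(z)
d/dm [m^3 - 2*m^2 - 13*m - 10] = 3*m^2 - 4*m - 13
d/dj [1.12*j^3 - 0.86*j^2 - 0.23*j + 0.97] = 3.36*j^2 - 1.72*j - 0.23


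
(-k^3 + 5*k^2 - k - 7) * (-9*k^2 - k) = 9*k^5 - 44*k^4 + 4*k^3 + 64*k^2 + 7*k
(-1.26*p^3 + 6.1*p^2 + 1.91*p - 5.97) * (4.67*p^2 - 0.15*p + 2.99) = -5.8842*p^5 + 28.676*p^4 + 4.2373*p^3 - 9.9274*p^2 + 6.6064*p - 17.8503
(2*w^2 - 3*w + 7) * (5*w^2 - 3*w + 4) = 10*w^4 - 21*w^3 + 52*w^2 - 33*w + 28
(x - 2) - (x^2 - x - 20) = -x^2 + 2*x + 18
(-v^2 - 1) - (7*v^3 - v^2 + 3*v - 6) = -7*v^3 - 3*v + 5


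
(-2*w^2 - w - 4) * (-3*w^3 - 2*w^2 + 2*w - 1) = 6*w^5 + 7*w^4 + 10*w^3 + 8*w^2 - 7*w + 4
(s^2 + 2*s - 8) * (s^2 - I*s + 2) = s^4 + 2*s^3 - I*s^3 - 6*s^2 - 2*I*s^2 + 4*s + 8*I*s - 16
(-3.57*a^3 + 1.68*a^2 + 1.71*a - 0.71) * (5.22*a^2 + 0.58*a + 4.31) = -18.6354*a^5 + 6.699*a^4 - 5.4861*a^3 + 4.5264*a^2 + 6.9583*a - 3.0601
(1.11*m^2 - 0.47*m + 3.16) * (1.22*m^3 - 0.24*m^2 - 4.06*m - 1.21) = 1.3542*m^5 - 0.8398*m^4 - 0.5386*m^3 - 0.1933*m^2 - 12.2609*m - 3.8236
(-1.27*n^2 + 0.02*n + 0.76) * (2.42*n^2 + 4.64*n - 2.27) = -3.0734*n^4 - 5.8444*n^3 + 4.8149*n^2 + 3.481*n - 1.7252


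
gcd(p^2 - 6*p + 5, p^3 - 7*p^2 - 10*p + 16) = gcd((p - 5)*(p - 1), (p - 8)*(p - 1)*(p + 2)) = p - 1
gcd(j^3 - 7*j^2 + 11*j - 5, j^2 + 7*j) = 1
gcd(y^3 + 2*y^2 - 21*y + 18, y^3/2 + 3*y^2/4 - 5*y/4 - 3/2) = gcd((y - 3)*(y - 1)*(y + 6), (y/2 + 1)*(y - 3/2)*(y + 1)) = 1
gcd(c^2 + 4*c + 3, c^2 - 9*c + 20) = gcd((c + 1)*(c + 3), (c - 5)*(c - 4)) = 1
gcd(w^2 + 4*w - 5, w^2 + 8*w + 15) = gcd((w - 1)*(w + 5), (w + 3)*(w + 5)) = w + 5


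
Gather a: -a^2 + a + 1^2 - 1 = -a^2 + a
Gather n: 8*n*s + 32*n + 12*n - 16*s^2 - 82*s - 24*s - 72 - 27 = n*(8*s + 44) - 16*s^2 - 106*s - 99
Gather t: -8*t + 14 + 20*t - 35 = 12*t - 21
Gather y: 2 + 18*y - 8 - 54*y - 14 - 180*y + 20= -216*y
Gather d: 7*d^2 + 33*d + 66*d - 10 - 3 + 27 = 7*d^2 + 99*d + 14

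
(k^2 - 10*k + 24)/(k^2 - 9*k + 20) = (k - 6)/(k - 5)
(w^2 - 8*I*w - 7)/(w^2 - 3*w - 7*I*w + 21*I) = (w - I)/(w - 3)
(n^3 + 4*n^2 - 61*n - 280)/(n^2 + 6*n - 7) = (n^2 - 3*n - 40)/(n - 1)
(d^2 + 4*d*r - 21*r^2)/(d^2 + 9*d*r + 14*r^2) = (d - 3*r)/(d + 2*r)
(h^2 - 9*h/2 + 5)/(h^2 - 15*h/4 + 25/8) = 4*(h - 2)/(4*h - 5)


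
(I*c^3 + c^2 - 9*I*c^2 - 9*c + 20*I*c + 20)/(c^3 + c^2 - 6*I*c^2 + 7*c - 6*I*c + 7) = (I*c^3 + c^2*(1 - 9*I) + c*(-9 + 20*I) + 20)/(c^3 + c^2*(1 - 6*I) + c*(7 - 6*I) + 7)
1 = 1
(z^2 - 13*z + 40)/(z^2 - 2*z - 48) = (z - 5)/(z + 6)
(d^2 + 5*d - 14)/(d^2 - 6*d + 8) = (d + 7)/(d - 4)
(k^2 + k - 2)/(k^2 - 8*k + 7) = (k + 2)/(k - 7)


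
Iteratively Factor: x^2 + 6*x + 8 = (x + 4)*(x + 2)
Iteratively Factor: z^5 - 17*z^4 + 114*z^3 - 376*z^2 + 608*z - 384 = (z - 4)*(z^4 - 13*z^3 + 62*z^2 - 128*z + 96) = (z - 4)^2*(z^3 - 9*z^2 + 26*z - 24) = (z - 4)^2*(z - 2)*(z^2 - 7*z + 12) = (z - 4)^2*(z - 3)*(z - 2)*(z - 4)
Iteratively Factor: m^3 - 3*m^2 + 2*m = (m)*(m^2 - 3*m + 2) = m*(m - 2)*(m - 1)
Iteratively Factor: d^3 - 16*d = (d)*(d^2 - 16) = d*(d + 4)*(d - 4)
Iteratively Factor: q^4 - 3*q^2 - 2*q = (q - 2)*(q^3 + 2*q^2 + q) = (q - 2)*(q + 1)*(q^2 + q) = q*(q - 2)*(q + 1)*(q + 1)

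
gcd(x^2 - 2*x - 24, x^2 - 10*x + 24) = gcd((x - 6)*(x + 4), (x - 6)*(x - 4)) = x - 6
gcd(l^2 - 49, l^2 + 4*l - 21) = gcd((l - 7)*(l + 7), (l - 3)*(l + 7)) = l + 7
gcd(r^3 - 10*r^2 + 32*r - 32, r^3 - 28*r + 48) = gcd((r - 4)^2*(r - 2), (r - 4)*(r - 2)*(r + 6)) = r^2 - 6*r + 8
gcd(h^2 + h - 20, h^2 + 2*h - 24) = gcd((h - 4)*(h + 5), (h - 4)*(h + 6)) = h - 4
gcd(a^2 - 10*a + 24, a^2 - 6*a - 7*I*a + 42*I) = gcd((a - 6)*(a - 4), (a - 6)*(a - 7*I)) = a - 6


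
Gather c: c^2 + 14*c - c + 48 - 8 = c^2 + 13*c + 40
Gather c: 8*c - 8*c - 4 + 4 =0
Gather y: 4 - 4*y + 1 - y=5 - 5*y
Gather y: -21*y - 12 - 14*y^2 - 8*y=-14*y^2 - 29*y - 12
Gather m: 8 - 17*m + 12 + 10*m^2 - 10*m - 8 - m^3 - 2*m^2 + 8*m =-m^3 + 8*m^2 - 19*m + 12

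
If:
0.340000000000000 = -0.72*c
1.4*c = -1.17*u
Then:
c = -0.47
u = 0.57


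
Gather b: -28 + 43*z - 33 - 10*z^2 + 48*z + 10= -10*z^2 + 91*z - 51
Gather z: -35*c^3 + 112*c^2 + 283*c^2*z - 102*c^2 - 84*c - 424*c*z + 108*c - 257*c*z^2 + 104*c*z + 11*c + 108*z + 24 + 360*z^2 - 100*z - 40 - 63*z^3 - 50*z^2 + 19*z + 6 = -35*c^3 + 10*c^2 + 35*c - 63*z^3 + z^2*(310 - 257*c) + z*(283*c^2 - 320*c + 27) - 10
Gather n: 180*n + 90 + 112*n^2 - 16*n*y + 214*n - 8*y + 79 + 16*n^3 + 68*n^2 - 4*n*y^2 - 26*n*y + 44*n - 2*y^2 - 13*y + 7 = 16*n^3 + 180*n^2 + n*(-4*y^2 - 42*y + 438) - 2*y^2 - 21*y + 176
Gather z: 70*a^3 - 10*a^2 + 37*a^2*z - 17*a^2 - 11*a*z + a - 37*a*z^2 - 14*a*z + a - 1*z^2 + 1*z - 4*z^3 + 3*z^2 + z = 70*a^3 - 27*a^2 + 2*a - 4*z^3 + z^2*(2 - 37*a) + z*(37*a^2 - 25*a + 2)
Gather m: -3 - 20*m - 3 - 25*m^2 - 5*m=-25*m^2 - 25*m - 6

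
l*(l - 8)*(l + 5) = l^3 - 3*l^2 - 40*l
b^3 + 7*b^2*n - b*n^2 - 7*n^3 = (b - n)*(b + n)*(b + 7*n)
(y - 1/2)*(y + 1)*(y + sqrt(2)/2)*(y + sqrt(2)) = y^4 + y^3/2 + 3*sqrt(2)*y^3/2 + y^2/2 + 3*sqrt(2)*y^2/4 - 3*sqrt(2)*y/4 + y/2 - 1/2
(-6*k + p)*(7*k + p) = -42*k^2 + k*p + p^2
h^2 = h^2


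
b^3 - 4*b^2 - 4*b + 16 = (b - 4)*(b - 2)*(b + 2)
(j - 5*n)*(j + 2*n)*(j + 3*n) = j^3 - 19*j*n^2 - 30*n^3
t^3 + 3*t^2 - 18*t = t*(t - 3)*(t + 6)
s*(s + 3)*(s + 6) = s^3 + 9*s^2 + 18*s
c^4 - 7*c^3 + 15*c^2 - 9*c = c*(c - 3)^2*(c - 1)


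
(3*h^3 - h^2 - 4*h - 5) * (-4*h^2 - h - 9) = -12*h^5 + h^4 - 10*h^3 + 33*h^2 + 41*h + 45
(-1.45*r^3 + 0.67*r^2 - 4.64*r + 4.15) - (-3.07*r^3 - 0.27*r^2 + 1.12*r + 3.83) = 1.62*r^3 + 0.94*r^2 - 5.76*r + 0.32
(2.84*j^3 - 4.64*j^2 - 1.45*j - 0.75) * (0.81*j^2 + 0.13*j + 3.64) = 2.3004*j^5 - 3.3892*j^4 + 8.5599*j^3 - 17.6856*j^2 - 5.3755*j - 2.73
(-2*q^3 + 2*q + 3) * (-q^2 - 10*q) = 2*q^5 + 20*q^4 - 2*q^3 - 23*q^2 - 30*q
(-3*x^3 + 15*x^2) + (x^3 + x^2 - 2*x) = -2*x^3 + 16*x^2 - 2*x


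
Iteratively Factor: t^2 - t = (t)*(t - 1)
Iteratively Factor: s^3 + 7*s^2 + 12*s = (s)*(s^2 + 7*s + 12) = s*(s + 3)*(s + 4)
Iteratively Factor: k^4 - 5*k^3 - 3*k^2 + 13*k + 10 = (k - 5)*(k^3 - 3*k - 2) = (k - 5)*(k - 2)*(k^2 + 2*k + 1) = (k - 5)*(k - 2)*(k + 1)*(k + 1)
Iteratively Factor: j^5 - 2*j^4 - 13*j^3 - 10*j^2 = (j - 5)*(j^4 + 3*j^3 + 2*j^2) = j*(j - 5)*(j^3 + 3*j^2 + 2*j) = j*(j - 5)*(j + 1)*(j^2 + 2*j) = j^2*(j - 5)*(j + 1)*(j + 2)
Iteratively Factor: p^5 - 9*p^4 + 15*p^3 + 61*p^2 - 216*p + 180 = (p - 5)*(p^4 - 4*p^3 - 5*p^2 + 36*p - 36) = (p - 5)*(p + 3)*(p^3 - 7*p^2 + 16*p - 12) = (p - 5)*(p - 2)*(p + 3)*(p^2 - 5*p + 6) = (p - 5)*(p - 3)*(p - 2)*(p + 3)*(p - 2)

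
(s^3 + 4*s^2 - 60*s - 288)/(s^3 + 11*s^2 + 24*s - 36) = (s - 8)/(s - 1)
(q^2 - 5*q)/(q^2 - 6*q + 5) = q/(q - 1)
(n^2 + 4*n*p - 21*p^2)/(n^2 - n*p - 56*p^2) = (-n + 3*p)/(-n + 8*p)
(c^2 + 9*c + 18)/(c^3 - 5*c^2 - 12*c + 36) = (c + 6)/(c^2 - 8*c + 12)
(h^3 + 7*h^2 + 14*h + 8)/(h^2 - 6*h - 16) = (h^2 + 5*h + 4)/(h - 8)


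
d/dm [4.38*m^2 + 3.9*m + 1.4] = 8.76*m + 3.9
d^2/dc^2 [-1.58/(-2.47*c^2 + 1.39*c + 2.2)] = (19.278844*c^2 - 10.849228*c - 1.58*(4.94*c - 1.39)*(9.88*c - 2.78) - 17.17144)/(-2.47*c^2 + 1.39*c + 2.2)^3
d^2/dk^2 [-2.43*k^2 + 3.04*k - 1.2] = -4.86000000000000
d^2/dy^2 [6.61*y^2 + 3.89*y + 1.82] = 13.2200000000000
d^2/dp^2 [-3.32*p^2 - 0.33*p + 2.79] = -6.64000000000000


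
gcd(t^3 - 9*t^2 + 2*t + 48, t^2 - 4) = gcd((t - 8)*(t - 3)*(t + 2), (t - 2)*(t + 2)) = t + 2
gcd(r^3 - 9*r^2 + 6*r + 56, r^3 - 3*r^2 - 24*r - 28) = r^2 - 5*r - 14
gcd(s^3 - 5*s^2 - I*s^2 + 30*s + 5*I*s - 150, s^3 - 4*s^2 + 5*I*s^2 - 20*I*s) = s + 5*I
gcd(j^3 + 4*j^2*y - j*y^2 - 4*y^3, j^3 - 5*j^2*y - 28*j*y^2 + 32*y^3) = -j^2 - 3*j*y + 4*y^2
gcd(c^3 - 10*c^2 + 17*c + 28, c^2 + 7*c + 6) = c + 1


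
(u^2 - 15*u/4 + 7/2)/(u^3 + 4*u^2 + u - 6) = (u^2 - 15*u/4 + 7/2)/(u^3 + 4*u^2 + u - 6)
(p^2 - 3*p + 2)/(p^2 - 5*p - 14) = (-p^2 + 3*p - 2)/(-p^2 + 5*p + 14)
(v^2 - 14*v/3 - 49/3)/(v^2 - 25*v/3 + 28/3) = (3*v + 7)/(3*v - 4)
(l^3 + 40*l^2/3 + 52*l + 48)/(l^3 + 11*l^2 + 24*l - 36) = (l + 4/3)/(l - 1)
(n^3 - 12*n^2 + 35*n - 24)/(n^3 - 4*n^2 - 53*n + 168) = (n - 1)/(n + 7)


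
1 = 1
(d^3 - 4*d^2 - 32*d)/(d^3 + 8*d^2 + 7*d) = (d^2 - 4*d - 32)/(d^2 + 8*d + 7)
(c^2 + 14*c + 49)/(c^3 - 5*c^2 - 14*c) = (c^2 + 14*c + 49)/(c*(c^2 - 5*c - 14))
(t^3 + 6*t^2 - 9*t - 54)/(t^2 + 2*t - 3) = (t^2 + 3*t - 18)/(t - 1)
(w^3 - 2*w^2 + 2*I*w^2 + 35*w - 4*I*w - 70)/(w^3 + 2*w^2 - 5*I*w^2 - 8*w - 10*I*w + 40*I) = (w + 7*I)/(w + 4)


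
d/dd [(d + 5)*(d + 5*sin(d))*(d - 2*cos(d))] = (d + 5)*(d + 5*sin(d))*(2*sin(d) + 1) + (d + 5)*(d - 2*cos(d))*(5*cos(d) + 1) + (d + 5*sin(d))*(d - 2*cos(d))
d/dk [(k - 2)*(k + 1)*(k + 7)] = 3*k^2 + 12*k - 9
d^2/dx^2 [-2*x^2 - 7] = -4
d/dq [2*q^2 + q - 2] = 4*q + 1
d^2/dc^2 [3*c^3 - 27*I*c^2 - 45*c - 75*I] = 18*c - 54*I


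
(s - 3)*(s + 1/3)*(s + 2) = s^3 - 2*s^2/3 - 19*s/3 - 2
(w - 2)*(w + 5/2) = w^2 + w/2 - 5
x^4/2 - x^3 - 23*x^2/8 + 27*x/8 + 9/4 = (x/2 + 1)*(x - 3)*(x - 3/2)*(x + 1/2)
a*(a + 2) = a^2 + 2*a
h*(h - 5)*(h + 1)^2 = h^4 - 3*h^3 - 9*h^2 - 5*h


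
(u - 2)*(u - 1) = u^2 - 3*u + 2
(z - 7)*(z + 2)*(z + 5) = z^3 - 39*z - 70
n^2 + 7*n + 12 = (n + 3)*(n + 4)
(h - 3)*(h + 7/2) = h^2 + h/2 - 21/2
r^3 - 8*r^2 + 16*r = r*(r - 4)^2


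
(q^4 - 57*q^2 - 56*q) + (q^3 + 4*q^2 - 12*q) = q^4 + q^3 - 53*q^2 - 68*q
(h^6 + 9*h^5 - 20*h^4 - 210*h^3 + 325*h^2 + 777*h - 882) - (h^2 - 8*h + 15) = h^6 + 9*h^5 - 20*h^4 - 210*h^3 + 324*h^2 + 785*h - 897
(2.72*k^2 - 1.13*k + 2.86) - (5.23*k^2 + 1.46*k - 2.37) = -2.51*k^2 - 2.59*k + 5.23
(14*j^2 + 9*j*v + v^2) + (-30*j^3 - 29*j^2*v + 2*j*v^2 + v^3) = -30*j^3 - 29*j^2*v + 14*j^2 + 2*j*v^2 + 9*j*v + v^3 + v^2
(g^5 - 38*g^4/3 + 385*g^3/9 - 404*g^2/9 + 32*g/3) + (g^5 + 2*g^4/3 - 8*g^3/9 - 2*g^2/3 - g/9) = 2*g^5 - 12*g^4 + 377*g^3/9 - 410*g^2/9 + 95*g/9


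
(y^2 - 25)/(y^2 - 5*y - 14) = (25 - y^2)/(-y^2 + 5*y + 14)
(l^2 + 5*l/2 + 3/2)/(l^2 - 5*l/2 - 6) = (l + 1)/(l - 4)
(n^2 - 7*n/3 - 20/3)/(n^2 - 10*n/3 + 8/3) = (3*n^2 - 7*n - 20)/(3*n^2 - 10*n + 8)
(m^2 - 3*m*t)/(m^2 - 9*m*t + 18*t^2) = m/(m - 6*t)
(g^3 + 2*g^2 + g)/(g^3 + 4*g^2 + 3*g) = (g + 1)/(g + 3)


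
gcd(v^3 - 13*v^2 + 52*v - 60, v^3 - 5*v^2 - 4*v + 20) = v^2 - 7*v + 10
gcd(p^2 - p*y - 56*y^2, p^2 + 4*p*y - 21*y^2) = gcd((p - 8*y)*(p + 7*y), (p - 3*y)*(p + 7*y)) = p + 7*y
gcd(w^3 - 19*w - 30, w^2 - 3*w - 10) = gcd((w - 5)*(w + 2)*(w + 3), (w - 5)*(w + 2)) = w^2 - 3*w - 10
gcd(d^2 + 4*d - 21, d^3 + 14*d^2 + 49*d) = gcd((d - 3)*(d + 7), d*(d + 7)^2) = d + 7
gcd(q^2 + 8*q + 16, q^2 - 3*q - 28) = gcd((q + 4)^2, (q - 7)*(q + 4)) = q + 4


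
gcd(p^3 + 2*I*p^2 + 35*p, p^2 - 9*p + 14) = 1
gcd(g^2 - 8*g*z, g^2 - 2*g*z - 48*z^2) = -g + 8*z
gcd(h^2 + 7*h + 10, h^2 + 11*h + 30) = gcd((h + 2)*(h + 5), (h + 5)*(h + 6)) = h + 5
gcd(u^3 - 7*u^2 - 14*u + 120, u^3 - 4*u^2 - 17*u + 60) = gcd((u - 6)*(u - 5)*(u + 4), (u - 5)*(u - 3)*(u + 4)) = u^2 - u - 20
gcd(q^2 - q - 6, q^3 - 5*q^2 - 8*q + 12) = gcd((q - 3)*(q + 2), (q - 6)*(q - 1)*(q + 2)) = q + 2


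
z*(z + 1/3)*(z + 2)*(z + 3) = z^4 + 16*z^3/3 + 23*z^2/3 + 2*z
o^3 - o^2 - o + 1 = (o - 1)^2*(o + 1)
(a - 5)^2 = a^2 - 10*a + 25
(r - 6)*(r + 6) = r^2 - 36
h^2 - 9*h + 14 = (h - 7)*(h - 2)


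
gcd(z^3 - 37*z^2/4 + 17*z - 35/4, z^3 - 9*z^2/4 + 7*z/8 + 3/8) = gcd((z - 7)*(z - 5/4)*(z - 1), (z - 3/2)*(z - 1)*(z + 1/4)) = z - 1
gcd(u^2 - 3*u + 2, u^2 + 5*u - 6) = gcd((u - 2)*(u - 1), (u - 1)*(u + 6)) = u - 1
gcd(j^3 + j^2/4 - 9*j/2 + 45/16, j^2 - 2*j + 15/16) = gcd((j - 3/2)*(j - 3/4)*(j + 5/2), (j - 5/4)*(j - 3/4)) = j - 3/4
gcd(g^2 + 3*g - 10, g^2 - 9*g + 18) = 1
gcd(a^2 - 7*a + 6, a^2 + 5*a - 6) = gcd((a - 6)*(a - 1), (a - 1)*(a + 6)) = a - 1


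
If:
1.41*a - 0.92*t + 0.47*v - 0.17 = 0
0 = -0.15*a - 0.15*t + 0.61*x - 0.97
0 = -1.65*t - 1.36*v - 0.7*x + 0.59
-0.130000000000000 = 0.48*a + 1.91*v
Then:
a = -0.01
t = -0.24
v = -0.06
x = 1.53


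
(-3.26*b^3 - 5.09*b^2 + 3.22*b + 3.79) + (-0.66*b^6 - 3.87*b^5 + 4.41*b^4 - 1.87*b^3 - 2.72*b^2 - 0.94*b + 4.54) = -0.66*b^6 - 3.87*b^5 + 4.41*b^4 - 5.13*b^3 - 7.81*b^2 + 2.28*b + 8.33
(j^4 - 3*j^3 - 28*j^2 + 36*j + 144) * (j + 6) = j^5 + 3*j^4 - 46*j^3 - 132*j^2 + 360*j + 864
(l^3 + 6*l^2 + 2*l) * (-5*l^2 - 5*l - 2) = -5*l^5 - 35*l^4 - 42*l^3 - 22*l^2 - 4*l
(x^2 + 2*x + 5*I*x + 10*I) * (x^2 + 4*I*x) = x^4 + 2*x^3 + 9*I*x^3 - 20*x^2 + 18*I*x^2 - 40*x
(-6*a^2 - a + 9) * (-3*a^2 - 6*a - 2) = 18*a^4 + 39*a^3 - 9*a^2 - 52*a - 18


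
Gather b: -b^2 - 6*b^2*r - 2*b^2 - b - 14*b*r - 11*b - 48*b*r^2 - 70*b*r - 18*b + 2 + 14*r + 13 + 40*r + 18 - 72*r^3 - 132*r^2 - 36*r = b^2*(-6*r - 3) + b*(-48*r^2 - 84*r - 30) - 72*r^3 - 132*r^2 + 18*r + 33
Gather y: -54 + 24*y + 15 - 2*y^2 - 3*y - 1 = -2*y^2 + 21*y - 40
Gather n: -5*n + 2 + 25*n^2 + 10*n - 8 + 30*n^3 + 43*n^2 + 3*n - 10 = 30*n^3 + 68*n^2 + 8*n - 16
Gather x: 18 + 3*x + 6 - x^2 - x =-x^2 + 2*x + 24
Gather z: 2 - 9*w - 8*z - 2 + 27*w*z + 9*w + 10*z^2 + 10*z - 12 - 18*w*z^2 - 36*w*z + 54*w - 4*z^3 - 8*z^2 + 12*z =54*w - 4*z^3 + z^2*(2 - 18*w) + z*(14 - 9*w) - 12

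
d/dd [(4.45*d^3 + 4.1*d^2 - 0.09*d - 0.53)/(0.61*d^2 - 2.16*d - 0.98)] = (2.7145*d^4 - 19.224*d^3 - 21.8841*d^2 - 7.3894*d - 1.0566)/(0.3721*d^4 - 2.6352*d^3 + 3.47*d^2 + 4.2336*d + 0.9604)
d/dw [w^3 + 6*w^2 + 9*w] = 3*w^2 + 12*w + 9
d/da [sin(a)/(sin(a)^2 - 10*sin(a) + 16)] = (cos(a)^2 + 15)*cos(a)/((sin(a) - 8)^2*(sin(a) - 2)^2)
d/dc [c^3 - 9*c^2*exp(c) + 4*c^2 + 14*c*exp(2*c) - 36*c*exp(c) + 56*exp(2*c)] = -9*c^2*exp(c) + 3*c^2 + 28*c*exp(2*c) - 54*c*exp(c) + 8*c + 126*exp(2*c) - 36*exp(c)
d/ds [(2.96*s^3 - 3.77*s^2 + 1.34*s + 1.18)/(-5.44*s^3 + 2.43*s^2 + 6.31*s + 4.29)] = (7.105427357601e-15*s^5 - 13.316*s^4 + 51.9344*s^3 + 30.3079*s^2 - 38.0814*s - 1.6972)/(29.5936*s^6 - 26.4384*s^5 - 62.7479*s^4 - 16.0086*s^3 + 60.6655*s^2 + 54.1398*s + 18.4041)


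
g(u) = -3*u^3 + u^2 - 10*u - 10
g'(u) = -9*u^2 + 2*u - 10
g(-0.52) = -4.11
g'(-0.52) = -13.47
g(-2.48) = 66.71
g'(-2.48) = -70.31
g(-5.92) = 706.67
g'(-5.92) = -337.26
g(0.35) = -13.51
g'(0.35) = -10.40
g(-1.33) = 12.13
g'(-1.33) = -28.58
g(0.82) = -19.18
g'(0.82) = -14.41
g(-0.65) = -2.25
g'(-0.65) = -15.10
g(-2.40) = 61.23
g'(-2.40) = -66.64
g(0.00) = -10.00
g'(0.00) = -10.00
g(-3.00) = 110.00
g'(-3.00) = -97.00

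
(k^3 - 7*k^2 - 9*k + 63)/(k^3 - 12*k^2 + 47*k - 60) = (k^2 - 4*k - 21)/(k^2 - 9*k + 20)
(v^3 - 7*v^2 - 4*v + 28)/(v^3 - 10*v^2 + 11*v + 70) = (v - 2)/(v - 5)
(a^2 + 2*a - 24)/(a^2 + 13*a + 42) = (a - 4)/(a + 7)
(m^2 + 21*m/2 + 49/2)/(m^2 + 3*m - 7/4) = 2*(m + 7)/(2*m - 1)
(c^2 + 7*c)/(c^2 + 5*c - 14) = c/(c - 2)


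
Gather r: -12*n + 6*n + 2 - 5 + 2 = -6*n - 1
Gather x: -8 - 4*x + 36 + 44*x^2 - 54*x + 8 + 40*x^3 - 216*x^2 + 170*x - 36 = 40*x^3 - 172*x^2 + 112*x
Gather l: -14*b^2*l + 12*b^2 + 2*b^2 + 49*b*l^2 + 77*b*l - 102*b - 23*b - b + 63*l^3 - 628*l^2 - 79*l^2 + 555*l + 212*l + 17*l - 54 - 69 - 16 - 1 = 14*b^2 - 126*b + 63*l^3 + l^2*(49*b - 707) + l*(-14*b^2 + 77*b + 784) - 140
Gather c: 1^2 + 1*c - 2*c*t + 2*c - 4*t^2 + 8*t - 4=c*(3 - 2*t) - 4*t^2 + 8*t - 3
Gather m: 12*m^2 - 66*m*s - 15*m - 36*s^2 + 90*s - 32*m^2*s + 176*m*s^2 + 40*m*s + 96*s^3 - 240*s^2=m^2*(12 - 32*s) + m*(176*s^2 - 26*s - 15) + 96*s^3 - 276*s^2 + 90*s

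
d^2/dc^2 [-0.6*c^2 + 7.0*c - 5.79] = -1.20000000000000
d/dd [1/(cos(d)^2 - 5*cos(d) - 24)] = (2*cos(d) - 5)*sin(d)/(sin(d)^2 + 5*cos(d) + 23)^2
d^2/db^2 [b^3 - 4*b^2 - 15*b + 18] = 6*b - 8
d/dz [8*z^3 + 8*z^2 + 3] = 8*z*(3*z + 2)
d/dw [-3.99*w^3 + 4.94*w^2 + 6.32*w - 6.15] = -11.97*w^2 + 9.88*w + 6.32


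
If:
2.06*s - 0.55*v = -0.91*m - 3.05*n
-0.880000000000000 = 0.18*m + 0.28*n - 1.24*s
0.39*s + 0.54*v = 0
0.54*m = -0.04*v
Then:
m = 0.03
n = -0.50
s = 0.60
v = -0.44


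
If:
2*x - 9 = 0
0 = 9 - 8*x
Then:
No Solution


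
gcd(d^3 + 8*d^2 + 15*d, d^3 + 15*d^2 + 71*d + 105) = d^2 + 8*d + 15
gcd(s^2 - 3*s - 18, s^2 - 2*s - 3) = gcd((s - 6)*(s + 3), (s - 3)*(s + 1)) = 1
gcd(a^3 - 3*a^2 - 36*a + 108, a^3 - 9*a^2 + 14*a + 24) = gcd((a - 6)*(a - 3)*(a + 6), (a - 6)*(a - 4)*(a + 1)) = a - 6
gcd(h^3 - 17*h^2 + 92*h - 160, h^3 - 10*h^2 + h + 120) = h^2 - 13*h + 40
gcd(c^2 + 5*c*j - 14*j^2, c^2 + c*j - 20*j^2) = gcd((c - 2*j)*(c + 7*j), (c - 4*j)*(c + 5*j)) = 1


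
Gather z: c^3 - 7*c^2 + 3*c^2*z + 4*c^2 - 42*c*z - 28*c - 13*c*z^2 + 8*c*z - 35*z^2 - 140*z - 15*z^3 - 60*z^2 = c^3 - 3*c^2 - 28*c - 15*z^3 + z^2*(-13*c - 95) + z*(3*c^2 - 34*c - 140)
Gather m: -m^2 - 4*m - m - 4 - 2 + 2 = -m^2 - 5*m - 4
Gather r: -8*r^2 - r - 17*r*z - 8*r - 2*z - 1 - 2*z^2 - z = -8*r^2 + r*(-17*z - 9) - 2*z^2 - 3*z - 1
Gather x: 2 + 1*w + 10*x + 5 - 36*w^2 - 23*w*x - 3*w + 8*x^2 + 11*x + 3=-36*w^2 - 2*w + 8*x^2 + x*(21 - 23*w) + 10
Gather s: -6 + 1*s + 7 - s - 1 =0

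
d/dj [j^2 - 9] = 2*j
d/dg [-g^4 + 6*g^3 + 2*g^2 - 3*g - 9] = -4*g^3 + 18*g^2 + 4*g - 3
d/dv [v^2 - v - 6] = 2*v - 1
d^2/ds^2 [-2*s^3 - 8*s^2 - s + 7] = -12*s - 16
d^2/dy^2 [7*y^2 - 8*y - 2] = 14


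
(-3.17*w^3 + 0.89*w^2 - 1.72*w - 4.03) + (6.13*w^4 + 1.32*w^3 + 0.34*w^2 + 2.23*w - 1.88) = 6.13*w^4 - 1.85*w^3 + 1.23*w^2 + 0.51*w - 5.91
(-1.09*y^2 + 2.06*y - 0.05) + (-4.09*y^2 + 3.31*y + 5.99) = -5.18*y^2 + 5.37*y + 5.94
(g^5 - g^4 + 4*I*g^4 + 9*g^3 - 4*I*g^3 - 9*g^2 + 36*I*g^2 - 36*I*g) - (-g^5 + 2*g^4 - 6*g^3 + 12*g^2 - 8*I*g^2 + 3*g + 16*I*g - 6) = 2*g^5 - 3*g^4 + 4*I*g^4 + 15*g^3 - 4*I*g^3 - 21*g^2 + 44*I*g^2 - 3*g - 52*I*g + 6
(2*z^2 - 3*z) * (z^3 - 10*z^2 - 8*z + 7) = 2*z^5 - 23*z^4 + 14*z^3 + 38*z^2 - 21*z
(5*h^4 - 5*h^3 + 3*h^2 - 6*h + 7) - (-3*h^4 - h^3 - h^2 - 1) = 8*h^4 - 4*h^3 + 4*h^2 - 6*h + 8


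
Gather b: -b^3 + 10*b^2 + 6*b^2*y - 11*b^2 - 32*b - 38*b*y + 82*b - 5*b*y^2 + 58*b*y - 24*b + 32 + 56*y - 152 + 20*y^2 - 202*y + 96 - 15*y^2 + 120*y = -b^3 + b^2*(6*y - 1) + b*(-5*y^2 + 20*y + 26) + 5*y^2 - 26*y - 24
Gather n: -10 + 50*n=50*n - 10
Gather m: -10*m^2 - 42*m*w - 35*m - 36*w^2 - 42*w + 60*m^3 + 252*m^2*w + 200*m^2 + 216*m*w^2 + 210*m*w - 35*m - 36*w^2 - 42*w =60*m^3 + m^2*(252*w + 190) + m*(216*w^2 + 168*w - 70) - 72*w^2 - 84*w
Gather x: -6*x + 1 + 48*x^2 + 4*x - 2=48*x^2 - 2*x - 1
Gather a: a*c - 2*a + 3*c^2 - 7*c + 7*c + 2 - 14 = a*(c - 2) + 3*c^2 - 12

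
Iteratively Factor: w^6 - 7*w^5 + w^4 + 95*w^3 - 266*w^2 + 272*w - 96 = (w - 2)*(w^5 - 5*w^4 - 9*w^3 + 77*w^2 - 112*w + 48) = (w - 2)*(w + 4)*(w^4 - 9*w^3 + 27*w^2 - 31*w + 12) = (w - 4)*(w - 2)*(w + 4)*(w^3 - 5*w^2 + 7*w - 3) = (w - 4)*(w - 2)*(w - 1)*(w + 4)*(w^2 - 4*w + 3) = (w - 4)*(w - 3)*(w - 2)*(w - 1)*(w + 4)*(w - 1)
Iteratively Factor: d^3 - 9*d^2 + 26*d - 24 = (d - 3)*(d^2 - 6*d + 8) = (d - 3)*(d - 2)*(d - 4)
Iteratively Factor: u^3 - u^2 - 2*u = (u - 2)*(u^2 + u) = u*(u - 2)*(u + 1)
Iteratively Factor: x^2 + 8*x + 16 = (x + 4)*(x + 4)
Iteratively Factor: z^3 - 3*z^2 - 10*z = (z - 5)*(z^2 + 2*z) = (z - 5)*(z + 2)*(z)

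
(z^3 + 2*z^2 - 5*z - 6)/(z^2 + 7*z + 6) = (z^2 + z - 6)/(z + 6)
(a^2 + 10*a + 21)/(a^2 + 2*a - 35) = (a + 3)/(a - 5)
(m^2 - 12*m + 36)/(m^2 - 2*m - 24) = (m - 6)/(m + 4)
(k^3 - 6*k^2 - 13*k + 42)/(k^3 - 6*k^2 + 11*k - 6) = (k^2 - 4*k - 21)/(k^2 - 4*k + 3)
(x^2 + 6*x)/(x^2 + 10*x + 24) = x/(x + 4)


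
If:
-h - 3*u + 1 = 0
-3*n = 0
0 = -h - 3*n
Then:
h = 0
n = 0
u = 1/3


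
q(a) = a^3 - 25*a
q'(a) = 3*a^2 - 25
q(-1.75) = 38.39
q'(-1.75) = -15.81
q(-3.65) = 42.62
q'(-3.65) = 14.97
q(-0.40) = 9.94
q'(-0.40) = -24.52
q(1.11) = -26.38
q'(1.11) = -21.30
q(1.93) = -41.06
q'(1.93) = -13.83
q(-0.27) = 6.73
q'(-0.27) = -24.78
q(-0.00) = 0.00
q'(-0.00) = -25.00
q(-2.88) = 48.11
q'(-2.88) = -0.12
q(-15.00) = -3000.00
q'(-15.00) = 650.00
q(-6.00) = -66.00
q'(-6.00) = 83.00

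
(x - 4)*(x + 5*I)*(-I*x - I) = -I*x^3 + 5*x^2 + 3*I*x^2 - 15*x + 4*I*x - 20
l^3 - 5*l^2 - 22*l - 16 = (l - 8)*(l + 1)*(l + 2)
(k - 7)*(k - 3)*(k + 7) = k^3 - 3*k^2 - 49*k + 147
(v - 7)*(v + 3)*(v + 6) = v^3 + 2*v^2 - 45*v - 126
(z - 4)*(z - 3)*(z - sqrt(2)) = z^3 - 7*z^2 - sqrt(2)*z^2 + 7*sqrt(2)*z + 12*z - 12*sqrt(2)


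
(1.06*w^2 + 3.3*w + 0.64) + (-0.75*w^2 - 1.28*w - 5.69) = 0.31*w^2 + 2.02*w - 5.05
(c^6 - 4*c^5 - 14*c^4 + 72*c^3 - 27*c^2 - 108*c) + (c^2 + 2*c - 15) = c^6 - 4*c^5 - 14*c^4 + 72*c^3 - 26*c^2 - 106*c - 15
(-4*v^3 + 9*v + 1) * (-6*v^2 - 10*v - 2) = 24*v^5 + 40*v^4 - 46*v^3 - 96*v^2 - 28*v - 2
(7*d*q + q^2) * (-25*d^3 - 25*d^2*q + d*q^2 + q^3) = -175*d^4*q - 200*d^3*q^2 - 18*d^2*q^3 + 8*d*q^4 + q^5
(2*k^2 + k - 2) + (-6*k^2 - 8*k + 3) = -4*k^2 - 7*k + 1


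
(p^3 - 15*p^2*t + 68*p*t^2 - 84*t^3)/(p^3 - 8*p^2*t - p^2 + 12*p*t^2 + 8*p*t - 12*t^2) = (p - 7*t)/(p - 1)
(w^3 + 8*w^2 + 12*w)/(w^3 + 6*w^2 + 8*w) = (w + 6)/(w + 4)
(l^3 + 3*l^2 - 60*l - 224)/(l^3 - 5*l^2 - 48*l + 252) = (l^2 - 4*l - 32)/(l^2 - 12*l + 36)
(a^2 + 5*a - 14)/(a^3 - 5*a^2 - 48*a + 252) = (a - 2)/(a^2 - 12*a + 36)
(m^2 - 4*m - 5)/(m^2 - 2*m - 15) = (m + 1)/(m + 3)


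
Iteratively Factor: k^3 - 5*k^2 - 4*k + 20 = (k - 5)*(k^2 - 4) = (k - 5)*(k - 2)*(k + 2)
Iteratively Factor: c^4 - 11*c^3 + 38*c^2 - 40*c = (c - 5)*(c^3 - 6*c^2 + 8*c) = (c - 5)*(c - 2)*(c^2 - 4*c) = c*(c - 5)*(c - 2)*(c - 4)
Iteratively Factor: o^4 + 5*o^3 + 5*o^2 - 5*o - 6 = (o + 1)*(o^3 + 4*o^2 + o - 6) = (o + 1)*(o + 2)*(o^2 + 2*o - 3) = (o + 1)*(o + 2)*(o + 3)*(o - 1)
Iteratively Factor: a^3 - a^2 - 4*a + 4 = (a - 1)*(a^2 - 4) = (a - 2)*(a - 1)*(a + 2)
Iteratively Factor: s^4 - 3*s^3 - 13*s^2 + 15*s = (s + 3)*(s^3 - 6*s^2 + 5*s) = s*(s + 3)*(s^2 - 6*s + 5) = s*(s - 5)*(s + 3)*(s - 1)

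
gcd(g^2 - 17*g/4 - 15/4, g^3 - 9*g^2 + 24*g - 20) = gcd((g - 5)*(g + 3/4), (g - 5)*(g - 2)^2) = g - 5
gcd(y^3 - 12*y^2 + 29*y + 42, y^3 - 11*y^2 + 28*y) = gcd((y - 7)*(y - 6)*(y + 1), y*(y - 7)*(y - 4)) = y - 7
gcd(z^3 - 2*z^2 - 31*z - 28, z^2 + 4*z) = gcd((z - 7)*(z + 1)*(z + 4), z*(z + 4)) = z + 4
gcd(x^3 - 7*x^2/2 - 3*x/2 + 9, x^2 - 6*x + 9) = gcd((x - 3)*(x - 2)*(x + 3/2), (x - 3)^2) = x - 3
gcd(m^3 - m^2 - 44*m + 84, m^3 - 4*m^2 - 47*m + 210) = m^2 + m - 42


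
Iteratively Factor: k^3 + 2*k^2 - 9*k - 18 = (k + 3)*(k^2 - k - 6) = (k - 3)*(k + 3)*(k + 2)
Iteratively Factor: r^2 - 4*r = (r)*(r - 4)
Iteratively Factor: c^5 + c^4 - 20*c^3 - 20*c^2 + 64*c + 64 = (c + 2)*(c^4 - c^3 - 18*c^2 + 16*c + 32) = (c - 4)*(c + 2)*(c^3 + 3*c^2 - 6*c - 8) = (c - 4)*(c + 1)*(c + 2)*(c^2 + 2*c - 8) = (c - 4)*(c - 2)*(c + 1)*(c + 2)*(c + 4)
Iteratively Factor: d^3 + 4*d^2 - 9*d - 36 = (d - 3)*(d^2 + 7*d + 12) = (d - 3)*(d + 4)*(d + 3)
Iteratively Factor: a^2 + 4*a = (a)*(a + 4)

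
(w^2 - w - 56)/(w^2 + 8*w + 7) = (w - 8)/(w + 1)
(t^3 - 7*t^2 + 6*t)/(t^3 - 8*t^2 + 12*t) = (t - 1)/(t - 2)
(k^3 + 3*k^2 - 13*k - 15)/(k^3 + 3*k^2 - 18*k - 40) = (k^2 - 2*k - 3)/(k^2 - 2*k - 8)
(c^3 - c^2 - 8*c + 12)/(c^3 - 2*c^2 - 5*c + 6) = (c^3 - c^2 - 8*c + 12)/(c^3 - 2*c^2 - 5*c + 6)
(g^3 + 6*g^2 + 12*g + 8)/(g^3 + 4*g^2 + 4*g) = (g + 2)/g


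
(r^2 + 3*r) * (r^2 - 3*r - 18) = r^4 - 27*r^2 - 54*r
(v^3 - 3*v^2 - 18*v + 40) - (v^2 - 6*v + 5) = v^3 - 4*v^2 - 12*v + 35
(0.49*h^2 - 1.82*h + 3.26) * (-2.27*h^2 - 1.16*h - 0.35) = -1.1123*h^4 + 3.563*h^3 - 5.4605*h^2 - 3.1446*h - 1.141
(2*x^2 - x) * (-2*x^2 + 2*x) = -4*x^4 + 6*x^3 - 2*x^2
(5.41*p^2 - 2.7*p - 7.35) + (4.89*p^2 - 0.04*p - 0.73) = 10.3*p^2 - 2.74*p - 8.08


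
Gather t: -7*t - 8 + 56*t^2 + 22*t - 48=56*t^2 + 15*t - 56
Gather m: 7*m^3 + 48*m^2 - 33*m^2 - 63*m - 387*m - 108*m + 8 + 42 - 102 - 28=7*m^3 + 15*m^2 - 558*m - 80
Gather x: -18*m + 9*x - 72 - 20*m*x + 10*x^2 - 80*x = -18*m + 10*x^2 + x*(-20*m - 71) - 72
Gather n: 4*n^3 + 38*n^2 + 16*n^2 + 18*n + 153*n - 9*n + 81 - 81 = 4*n^3 + 54*n^2 + 162*n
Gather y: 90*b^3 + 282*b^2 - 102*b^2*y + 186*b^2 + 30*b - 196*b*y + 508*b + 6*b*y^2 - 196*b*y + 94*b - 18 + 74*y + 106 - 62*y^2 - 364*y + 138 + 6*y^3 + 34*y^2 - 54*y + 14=90*b^3 + 468*b^2 + 632*b + 6*y^3 + y^2*(6*b - 28) + y*(-102*b^2 - 392*b - 344) + 240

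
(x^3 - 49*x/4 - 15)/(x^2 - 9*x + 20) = (x^2 + 4*x + 15/4)/(x - 5)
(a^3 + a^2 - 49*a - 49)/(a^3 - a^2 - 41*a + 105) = (a^2 - 6*a - 7)/(a^2 - 8*a + 15)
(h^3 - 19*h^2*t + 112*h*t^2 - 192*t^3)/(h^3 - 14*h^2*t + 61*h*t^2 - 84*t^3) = (h^2 - 16*h*t + 64*t^2)/(h^2 - 11*h*t + 28*t^2)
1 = 1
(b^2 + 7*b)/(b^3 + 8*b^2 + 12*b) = (b + 7)/(b^2 + 8*b + 12)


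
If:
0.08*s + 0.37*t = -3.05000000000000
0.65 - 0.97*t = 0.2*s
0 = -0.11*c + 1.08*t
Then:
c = 1805.45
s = -888.61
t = 183.89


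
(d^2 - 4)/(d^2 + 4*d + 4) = (d - 2)/(d + 2)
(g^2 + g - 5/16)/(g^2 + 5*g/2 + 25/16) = (4*g - 1)/(4*g + 5)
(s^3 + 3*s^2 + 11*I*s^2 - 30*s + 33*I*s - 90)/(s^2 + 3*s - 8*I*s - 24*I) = (s^2 + 11*I*s - 30)/(s - 8*I)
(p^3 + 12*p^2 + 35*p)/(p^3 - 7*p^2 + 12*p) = (p^2 + 12*p + 35)/(p^2 - 7*p + 12)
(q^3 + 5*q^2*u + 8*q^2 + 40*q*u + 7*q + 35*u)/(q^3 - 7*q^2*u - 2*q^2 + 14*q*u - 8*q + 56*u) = (q^3 + 5*q^2*u + 8*q^2 + 40*q*u + 7*q + 35*u)/(q^3 - 7*q^2*u - 2*q^2 + 14*q*u - 8*q + 56*u)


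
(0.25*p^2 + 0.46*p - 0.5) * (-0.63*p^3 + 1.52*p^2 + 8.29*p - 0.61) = -0.1575*p^5 + 0.0902*p^4 + 3.0867*p^3 + 2.9009*p^2 - 4.4256*p + 0.305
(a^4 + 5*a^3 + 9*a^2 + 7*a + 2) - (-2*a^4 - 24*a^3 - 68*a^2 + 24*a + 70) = 3*a^4 + 29*a^3 + 77*a^2 - 17*a - 68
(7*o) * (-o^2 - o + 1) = -7*o^3 - 7*o^2 + 7*o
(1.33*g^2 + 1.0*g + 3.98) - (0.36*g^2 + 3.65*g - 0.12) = 0.97*g^2 - 2.65*g + 4.1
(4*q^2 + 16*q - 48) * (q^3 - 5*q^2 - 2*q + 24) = 4*q^5 - 4*q^4 - 136*q^3 + 304*q^2 + 480*q - 1152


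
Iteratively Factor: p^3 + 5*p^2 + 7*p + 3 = (p + 3)*(p^2 + 2*p + 1) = (p + 1)*(p + 3)*(p + 1)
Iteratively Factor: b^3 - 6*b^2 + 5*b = (b - 5)*(b^2 - b) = b*(b - 5)*(b - 1)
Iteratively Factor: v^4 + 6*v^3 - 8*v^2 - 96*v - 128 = (v - 4)*(v^3 + 10*v^2 + 32*v + 32) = (v - 4)*(v + 2)*(v^2 + 8*v + 16) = (v - 4)*(v + 2)*(v + 4)*(v + 4)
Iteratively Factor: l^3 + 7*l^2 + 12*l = (l + 3)*(l^2 + 4*l) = l*(l + 3)*(l + 4)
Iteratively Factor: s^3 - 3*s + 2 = (s - 1)*(s^2 + s - 2) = (s - 1)^2*(s + 2)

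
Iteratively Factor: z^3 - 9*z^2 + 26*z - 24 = (z - 2)*(z^2 - 7*z + 12) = (z - 4)*(z - 2)*(z - 3)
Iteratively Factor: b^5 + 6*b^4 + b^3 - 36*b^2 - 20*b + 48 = (b + 2)*(b^4 + 4*b^3 - 7*b^2 - 22*b + 24) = (b + 2)*(b + 4)*(b^3 - 7*b + 6) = (b - 2)*(b + 2)*(b + 4)*(b^2 + 2*b - 3) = (b - 2)*(b - 1)*(b + 2)*(b + 4)*(b + 3)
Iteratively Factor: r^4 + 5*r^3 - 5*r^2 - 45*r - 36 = (r + 3)*(r^3 + 2*r^2 - 11*r - 12) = (r + 1)*(r + 3)*(r^2 + r - 12) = (r + 1)*(r + 3)*(r + 4)*(r - 3)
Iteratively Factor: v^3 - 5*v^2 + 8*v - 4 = (v - 2)*(v^2 - 3*v + 2) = (v - 2)^2*(v - 1)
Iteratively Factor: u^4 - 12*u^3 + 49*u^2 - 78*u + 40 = (u - 1)*(u^3 - 11*u^2 + 38*u - 40) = (u - 4)*(u - 1)*(u^2 - 7*u + 10) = (u - 4)*(u - 2)*(u - 1)*(u - 5)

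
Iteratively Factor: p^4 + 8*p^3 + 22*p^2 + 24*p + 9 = (p + 1)*(p^3 + 7*p^2 + 15*p + 9) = (p + 1)*(p + 3)*(p^2 + 4*p + 3) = (p + 1)*(p + 3)^2*(p + 1)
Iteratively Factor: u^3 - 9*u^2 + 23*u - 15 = (u - 5)*(u^2 - 4*u + 3) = (u - 5)*(u - 3)*(u - 1)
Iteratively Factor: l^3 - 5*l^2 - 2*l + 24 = (l + 2)*(l^2 - 7*l + 12) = (l - 3)*(l + 2)*(l - 4)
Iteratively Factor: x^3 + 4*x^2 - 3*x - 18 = (x + 3)*(x^2 + x - 6) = (x + 3)^2*(x - 2)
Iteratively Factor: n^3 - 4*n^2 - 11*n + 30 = (n - 2)*(n^2 - 2*n - 15) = (n - 2)*(n + 3)*(n - 5)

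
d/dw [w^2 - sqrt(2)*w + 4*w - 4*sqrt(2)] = 2*w - sqrt(2) + 4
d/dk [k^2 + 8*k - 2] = 2*k + 8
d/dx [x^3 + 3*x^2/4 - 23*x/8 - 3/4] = 3*x^2 + 3*x/2 - 23/8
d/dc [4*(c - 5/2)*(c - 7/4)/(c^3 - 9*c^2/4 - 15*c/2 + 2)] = 4*(-16*c^4 + 136*c^3 - 483*c^2 + 379*c + 389)/(16*c^6 - 72*c^5 - 159*c^4 + 604*c^3 + 756*c^2 - 480*c + 64)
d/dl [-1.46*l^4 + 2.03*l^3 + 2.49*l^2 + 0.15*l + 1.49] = -5.84*l^3 + 6.09*l^2 + 4.98*l + 0.15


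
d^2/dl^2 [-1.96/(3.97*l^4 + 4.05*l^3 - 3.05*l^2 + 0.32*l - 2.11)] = ((93.3744*l^2 + 47.628*l - 11.956)*(3.97*l^4 + 4.05*l^3 - 3.05*l^2 + 0.32*l - 2.11) - 1.96*(15.88*l^3 + 12.15*l^2 - 6.1*l + 0.32)*(31.76*l^3 + 24.3*l^2 - 12.2*l + 0.64))/(3.97*l^4 + 4.05*l^3 - 3.05*l^2 + 0.32*l - 2.11)^3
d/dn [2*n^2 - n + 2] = 4*n - 1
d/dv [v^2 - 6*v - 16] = 2*v - 6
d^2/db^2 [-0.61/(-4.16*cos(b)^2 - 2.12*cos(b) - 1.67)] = (-42.225664*(1 - cos(b)^2)^2 - 16.139136*cos(b)^3 - 6.903248*cos(b)^2 + 34.437916*cos(b) + 39.233248)/(4.16*cos(b)^2 + 2.12*cos(b) + 1.67)^3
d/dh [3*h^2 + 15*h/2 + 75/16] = 6*h + 15/2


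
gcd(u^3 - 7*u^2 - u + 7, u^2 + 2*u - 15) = 1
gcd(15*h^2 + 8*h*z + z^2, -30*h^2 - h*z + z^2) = 5*h + z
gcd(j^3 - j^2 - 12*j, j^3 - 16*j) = j^2 - 4*j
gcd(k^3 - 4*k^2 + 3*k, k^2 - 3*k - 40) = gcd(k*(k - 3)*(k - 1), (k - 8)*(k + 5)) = 1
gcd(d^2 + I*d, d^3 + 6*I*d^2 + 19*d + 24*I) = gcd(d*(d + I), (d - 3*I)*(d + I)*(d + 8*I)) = d + I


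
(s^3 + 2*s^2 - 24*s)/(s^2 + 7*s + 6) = s*(s - 4)/(s + 1)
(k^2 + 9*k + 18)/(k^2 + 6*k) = (k + 3)/k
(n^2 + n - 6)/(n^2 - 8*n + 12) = (n + 3)/(n - 6)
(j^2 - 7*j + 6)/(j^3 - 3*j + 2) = (j - 6)/(j^2 + j - 2)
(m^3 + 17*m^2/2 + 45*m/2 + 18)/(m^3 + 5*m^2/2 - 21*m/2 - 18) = (m + 3)/(m - 3)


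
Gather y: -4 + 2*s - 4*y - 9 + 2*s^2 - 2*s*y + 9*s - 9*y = 2*s^2 + 11*s + y*(-2*s - 13) - 13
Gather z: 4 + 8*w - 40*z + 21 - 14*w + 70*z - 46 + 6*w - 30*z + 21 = 0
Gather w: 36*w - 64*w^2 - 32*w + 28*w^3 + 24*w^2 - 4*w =28*w^3 - 40*w^2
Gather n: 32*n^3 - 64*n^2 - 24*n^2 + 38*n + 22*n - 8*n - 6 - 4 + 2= 32*n^3 - 88*n^2 + 52*n - 8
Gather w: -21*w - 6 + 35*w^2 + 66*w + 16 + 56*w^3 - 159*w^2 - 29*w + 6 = 56*w^3 - 124*w^2 + 16*w + 16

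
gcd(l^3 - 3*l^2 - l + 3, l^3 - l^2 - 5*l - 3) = l^2 - 2*l - 3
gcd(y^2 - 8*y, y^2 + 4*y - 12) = 1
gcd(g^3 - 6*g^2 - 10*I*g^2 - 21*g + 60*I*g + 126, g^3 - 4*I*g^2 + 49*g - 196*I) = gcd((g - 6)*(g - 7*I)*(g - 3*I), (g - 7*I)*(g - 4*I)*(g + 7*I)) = g - 7*I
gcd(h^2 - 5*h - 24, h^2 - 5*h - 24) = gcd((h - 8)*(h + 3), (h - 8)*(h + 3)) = h^2 - 5*h - 24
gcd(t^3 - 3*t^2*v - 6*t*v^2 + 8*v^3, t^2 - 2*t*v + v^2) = t - v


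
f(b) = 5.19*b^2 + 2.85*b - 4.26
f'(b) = 10.38*b + 2.85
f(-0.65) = -3.92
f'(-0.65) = -3.90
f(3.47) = 68.12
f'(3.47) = 38.87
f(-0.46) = -4.47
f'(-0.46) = -1.92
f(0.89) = 2.39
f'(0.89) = 12.09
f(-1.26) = 0.39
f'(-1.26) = -10.23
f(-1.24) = 0.19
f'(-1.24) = -10.02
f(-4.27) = 78.20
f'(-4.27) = -41.47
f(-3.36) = 44.76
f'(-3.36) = -32.03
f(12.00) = 777.30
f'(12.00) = 127.41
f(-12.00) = 708.90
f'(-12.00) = -121.71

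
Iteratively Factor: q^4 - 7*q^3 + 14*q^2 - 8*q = (q - 1)*(q^3 - 6*q^2 + 8*q) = (q - 4)*(q - 1)*(q^2 - 2*q) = (q - 4)*(q - 2)*(q - 1)*(q)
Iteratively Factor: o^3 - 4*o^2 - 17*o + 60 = (o + 4)*(o^2 - 8*o + 15) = (o - 5)*(o + 4)*(o - 3)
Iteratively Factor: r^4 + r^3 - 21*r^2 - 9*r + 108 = (r - 3)*(r^3 + 4*r^2 - 9*r - 36) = (r - 3)^2*(r^2 + 7*r + 12) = (r - 3)^2*(r + 4)*(r + 3)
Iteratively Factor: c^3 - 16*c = (c - 4)*(c^2 + 4*c) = c*(c - 4)*(c + 4)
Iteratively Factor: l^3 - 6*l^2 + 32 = (l - 4)*(l^2 - 2*l - 8) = (l - 4)*(l + 2)*(l - 4)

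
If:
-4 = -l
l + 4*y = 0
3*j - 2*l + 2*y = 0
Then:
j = 10/3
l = 4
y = -1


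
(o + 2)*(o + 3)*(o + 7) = o^3 + 12*o^2 + 41*o + 42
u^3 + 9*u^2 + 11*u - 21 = (u - 1)*(u + 3)*(u + 7)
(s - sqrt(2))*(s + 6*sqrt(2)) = s^2 + 5*sqrt(2)*s - 12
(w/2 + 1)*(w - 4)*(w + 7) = w^3/2 + 5*w^2/2 - 11*w - 28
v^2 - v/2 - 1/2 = (v - 1)*(v + 1/2)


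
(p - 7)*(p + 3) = p^2 - 4*p - 21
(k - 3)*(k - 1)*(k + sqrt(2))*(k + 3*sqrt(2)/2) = k^4 - 4*k^3 + 5*sqrt(2)*k^3/2 - 10*sqrt(2)*k^2 + 6*k^2 - 12*k + 15*sqrt(2)*k/2 + 9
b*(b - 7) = b^2 - 7*b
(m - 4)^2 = m^2 - 8*m + 16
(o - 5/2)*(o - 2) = o^2 - 9*o/2 + 5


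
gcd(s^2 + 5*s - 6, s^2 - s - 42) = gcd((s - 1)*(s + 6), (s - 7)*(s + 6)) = s + 6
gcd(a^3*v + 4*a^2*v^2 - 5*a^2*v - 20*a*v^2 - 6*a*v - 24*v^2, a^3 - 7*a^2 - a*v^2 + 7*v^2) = 1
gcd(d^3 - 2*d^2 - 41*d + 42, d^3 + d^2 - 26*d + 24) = d^2 + 5*d - 6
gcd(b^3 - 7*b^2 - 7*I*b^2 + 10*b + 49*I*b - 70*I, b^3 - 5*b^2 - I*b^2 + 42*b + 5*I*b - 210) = b^2 + b*(-5 - 7*I) + 35*I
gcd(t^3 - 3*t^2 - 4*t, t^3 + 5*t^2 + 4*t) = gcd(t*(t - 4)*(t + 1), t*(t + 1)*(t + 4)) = t^2 + t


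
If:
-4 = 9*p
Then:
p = -4/9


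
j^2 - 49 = (j - 7)*(j + 7)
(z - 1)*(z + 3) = z^2 + 2*z - 3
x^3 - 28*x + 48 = (x - 4)*(x - 2)*(x + 6)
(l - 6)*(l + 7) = l^2 + l - 42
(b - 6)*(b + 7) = b^2 + b - 42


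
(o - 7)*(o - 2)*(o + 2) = o^3 - 7*o^2 - 4*o + 28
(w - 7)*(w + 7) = w^2 - 49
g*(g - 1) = g^2 - g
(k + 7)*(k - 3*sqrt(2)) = k^2 - 3*sqrt(2)*k + 7*k - 21*sqrt(2)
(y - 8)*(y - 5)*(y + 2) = y^3 - 11*y^2 + 14*y + 80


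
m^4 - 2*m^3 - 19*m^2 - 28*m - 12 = (m - 6)*(m + 1)^2*(m + 2)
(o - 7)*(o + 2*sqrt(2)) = o^2 - 7*o + 2*sqrt(2)*o - 14*sqrt(2)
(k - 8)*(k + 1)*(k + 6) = k^3 - k^2 - 50*k - 48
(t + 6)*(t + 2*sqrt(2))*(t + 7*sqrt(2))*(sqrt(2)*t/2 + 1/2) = sqrt(2)*t^4/2 + 3*sqrt(2)*t^3 + 19*t^3/2 + 37*sqrt(2)*t^2/2 + 57*t^2 + 14*t + 111*sqrt(2)*t + 84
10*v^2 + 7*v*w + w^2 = (2*v + w)*(5*v + w)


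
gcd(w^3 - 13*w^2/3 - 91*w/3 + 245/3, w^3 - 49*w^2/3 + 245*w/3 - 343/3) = w^2 - 28*w/3 + 49/3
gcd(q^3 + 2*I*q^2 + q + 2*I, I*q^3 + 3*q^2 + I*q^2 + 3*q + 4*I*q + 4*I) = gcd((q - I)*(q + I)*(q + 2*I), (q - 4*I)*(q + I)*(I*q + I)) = q + I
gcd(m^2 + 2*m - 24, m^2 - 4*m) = m - 4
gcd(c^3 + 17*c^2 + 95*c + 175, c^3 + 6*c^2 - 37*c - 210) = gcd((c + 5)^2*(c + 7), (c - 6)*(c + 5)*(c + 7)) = c^2 + 12*c + 35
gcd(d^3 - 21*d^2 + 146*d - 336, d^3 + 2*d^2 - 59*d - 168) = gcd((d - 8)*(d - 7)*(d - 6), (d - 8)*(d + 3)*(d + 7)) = d - 8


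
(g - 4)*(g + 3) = g^2 - g - 12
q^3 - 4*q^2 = q^2*(q - 4)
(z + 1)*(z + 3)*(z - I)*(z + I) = z^4 + 4*z^3 + 4*z^2 + 4*z + 3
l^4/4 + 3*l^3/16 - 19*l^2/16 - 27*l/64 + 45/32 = (l/4 + 1/2)*(l - 3/2)*(l - 5/4)*(l + 3/2)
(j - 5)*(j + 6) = j^2 + j - 30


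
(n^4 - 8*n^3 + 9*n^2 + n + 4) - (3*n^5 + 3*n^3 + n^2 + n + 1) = -3*n^5 + n^4 - 11*n^3 + 8*n^2 + 3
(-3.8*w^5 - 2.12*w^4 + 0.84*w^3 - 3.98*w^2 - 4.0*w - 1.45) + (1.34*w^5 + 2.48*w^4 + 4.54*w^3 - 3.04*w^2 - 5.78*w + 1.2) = -2.46*w^5 + 0.36*w^4 + 5.38*w^3 - 7.02*w^2 - 9.78*w - 0.25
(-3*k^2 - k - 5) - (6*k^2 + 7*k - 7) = -9*k^2 - 8*k + 2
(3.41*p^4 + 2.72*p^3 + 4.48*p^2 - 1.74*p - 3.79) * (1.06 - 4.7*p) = -16.027*p^5 - 9.1694*p^4 - 18.1728*p^3 + 12.9268*p^2 + 15.9686*p - 4.0174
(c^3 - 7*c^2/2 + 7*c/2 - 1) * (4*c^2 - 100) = 4*c^5 - 14*c^4 - 86*c^3 + 346*c^2 - 350*c + 100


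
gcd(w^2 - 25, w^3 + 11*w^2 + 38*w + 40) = w + 5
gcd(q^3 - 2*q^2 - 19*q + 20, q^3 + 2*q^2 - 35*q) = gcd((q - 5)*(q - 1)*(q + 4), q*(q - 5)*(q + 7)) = q - 5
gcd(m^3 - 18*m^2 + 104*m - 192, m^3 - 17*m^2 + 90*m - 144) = m^2 - 14*m + 48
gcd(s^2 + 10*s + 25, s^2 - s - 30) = s + 5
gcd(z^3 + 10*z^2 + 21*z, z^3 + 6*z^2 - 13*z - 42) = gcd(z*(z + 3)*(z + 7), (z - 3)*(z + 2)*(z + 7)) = z + 7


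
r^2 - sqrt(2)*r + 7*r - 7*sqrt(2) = (r + 7)*(r - sqrt(2))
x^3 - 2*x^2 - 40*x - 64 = (x - 8)*(x + 2)*(x + 4)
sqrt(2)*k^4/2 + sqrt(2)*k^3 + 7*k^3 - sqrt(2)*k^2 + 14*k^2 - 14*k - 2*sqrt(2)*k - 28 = (k - sqrt(2))*(k + sqrt(2))*(k + 7*sqrt(2))*(sqrt(2)*k/2 + sqrt(2))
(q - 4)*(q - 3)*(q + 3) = q^3 - 4*q^2 - 9*q + 36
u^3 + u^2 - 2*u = u*(u - 1)*(u + 2)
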